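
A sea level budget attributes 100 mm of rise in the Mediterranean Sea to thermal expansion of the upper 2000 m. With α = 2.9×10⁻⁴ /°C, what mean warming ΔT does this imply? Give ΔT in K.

ΔT ≈ 0.172 K

ΔT = Δh/(αH) = 0.1 / (2.9×10⁻⁴ × 2000) ≈ 0.1724 K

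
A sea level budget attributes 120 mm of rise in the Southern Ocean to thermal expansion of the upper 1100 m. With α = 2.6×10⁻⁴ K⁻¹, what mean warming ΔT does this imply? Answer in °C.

ΔT = Δh/(αH) = 0.12 / (2.6×10⁻⁴ × 1100) ≈ 0.4196 °C

0.420 °C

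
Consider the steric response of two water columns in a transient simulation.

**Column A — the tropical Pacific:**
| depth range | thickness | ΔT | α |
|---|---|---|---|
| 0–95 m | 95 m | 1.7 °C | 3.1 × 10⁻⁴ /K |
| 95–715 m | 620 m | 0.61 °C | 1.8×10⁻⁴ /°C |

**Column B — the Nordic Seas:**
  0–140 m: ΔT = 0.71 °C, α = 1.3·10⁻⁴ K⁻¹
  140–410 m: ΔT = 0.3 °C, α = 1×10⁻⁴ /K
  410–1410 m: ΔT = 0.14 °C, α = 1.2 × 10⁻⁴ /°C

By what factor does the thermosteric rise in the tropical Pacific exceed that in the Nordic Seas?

A 0–95 m: 95 × 1.7 × 3.1×10⁻⁴ = 0.050065 m
A 95–715 m: 1.8×10⁻⁴ × 620 × 0.61 = 0.068076 m
A total: 0.118141 m
B 0–140 m: 140 × 0.71 × 1.3×10⁻⁴ = 0.012922 m
B 140–410 m: 270 × 0.3 × 1×10⁻⁴ = 0.00810 m
B 410–1410 m: 0.14 × 1.2×10⁻⁴ × 1000 = 0.01680 m
B total: 0.037822 m
Ratio: 0.118141 / 0.037822 ≈ 3.124

3.12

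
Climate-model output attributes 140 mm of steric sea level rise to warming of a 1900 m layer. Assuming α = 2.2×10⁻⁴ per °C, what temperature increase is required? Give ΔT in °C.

ΔT = Δh/(αH) = 0.14 / (2.2×10⁻⁴ × 1900) ≈ 0.3349 °C

ΔT ≈ 0.33 °C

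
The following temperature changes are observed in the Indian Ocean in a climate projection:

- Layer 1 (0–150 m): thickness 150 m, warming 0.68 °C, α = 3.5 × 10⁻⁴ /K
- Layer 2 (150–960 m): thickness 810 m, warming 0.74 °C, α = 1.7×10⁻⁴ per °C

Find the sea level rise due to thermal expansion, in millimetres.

138 mm

0–150 m: 0.68 × 150 × 3.5×10⁻⁴ = 0.03570 m
150–960 m: 1.7×10⁻⁴ × 0.74 × 810 = 0.101898 m
Δh = 0.03570 + 0.101898 = 0.137598 m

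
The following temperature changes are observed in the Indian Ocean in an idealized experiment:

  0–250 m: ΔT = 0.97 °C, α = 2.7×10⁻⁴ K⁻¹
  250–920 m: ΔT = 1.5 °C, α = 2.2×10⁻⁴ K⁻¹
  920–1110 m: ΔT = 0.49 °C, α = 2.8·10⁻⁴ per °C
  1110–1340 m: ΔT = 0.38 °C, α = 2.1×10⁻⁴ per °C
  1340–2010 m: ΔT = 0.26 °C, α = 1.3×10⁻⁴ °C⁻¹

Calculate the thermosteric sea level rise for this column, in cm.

Δh ≈ 35 cm

Layer 1: 250 × 2.7×10⁻⁴ × 0.97 = 0.065475 m
Layer 2: 2.2×10⁻⁴ × 670 × 1.5 = 0.22110 m
2.8×10⁻⁴ × 190 × 0.49 = 0.026068 m
1110–1340 m: 2.1×10⁻⁴ × 0.38 × 230 = 0.018354 m
Layer 5: 670 × 0.26 × 1.3×10⁻⁴ = 0.022646 m
Δh = 0.065475 + 0.22110 + 0.026068 + 0.018354 + 0.022646 = 0.353643 m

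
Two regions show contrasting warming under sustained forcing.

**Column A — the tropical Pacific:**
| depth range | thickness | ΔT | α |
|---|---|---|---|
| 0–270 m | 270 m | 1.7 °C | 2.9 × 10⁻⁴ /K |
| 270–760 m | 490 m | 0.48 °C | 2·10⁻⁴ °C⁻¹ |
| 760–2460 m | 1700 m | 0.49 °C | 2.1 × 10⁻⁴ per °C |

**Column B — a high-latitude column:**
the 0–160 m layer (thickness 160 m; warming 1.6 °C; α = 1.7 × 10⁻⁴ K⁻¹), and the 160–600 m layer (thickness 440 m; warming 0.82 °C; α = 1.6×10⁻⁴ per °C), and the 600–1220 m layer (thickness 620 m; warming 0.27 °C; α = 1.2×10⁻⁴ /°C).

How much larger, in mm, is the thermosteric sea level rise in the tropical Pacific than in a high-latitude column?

A Layer 1: 270 × 1.7 × 2.9×10⁻⁴ = 0.13311 m
A 270–760 m: 0.48 × 490 × 2×10⁻⁴ = 0.04704 m
A 1700 × 2.1×10⁻⁴ × 0.49 = 0.17493 m
A total: 0.35508 m
B 1.6 × 1.7×10⁻⁴ × 160 = 0.04352 m
B Layer 2: 1.6×10⁻⁴ × 440 × 0.82 = 0.057728 m
B 600–1220 m: 1.2×10⁻⁴ × 0.27 × 620 = 0.020088 m
B total: 0.121336 m
Difference: 0.35508 − 0.121336 = 0.233744 m

Δh_A − Δh_B ≈ 234 mm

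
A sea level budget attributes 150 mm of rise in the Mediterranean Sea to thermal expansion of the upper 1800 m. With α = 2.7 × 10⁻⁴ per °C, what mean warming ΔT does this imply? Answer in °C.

ΔT = Δh/(αH) = 0.15 / (2.7×10⁻⁴ × 1800) ≈ 0.3086 °C

about 0.309 °C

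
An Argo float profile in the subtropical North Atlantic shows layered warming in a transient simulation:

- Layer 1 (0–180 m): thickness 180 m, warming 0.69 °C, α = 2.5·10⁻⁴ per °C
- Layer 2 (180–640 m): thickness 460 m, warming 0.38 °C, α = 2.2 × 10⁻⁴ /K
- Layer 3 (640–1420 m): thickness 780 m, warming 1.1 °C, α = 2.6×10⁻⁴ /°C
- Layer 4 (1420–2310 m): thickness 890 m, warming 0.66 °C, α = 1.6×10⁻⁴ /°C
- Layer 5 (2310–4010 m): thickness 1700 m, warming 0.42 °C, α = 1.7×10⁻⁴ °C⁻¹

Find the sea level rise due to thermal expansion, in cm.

about 50.8 cm

0–180 m: 0.69 × 180 × 2.5×10⁻⁴ = 0.03105 m
180–640 m: 2.2×10⁻⁴ × 460 × 0.38 = 0.038456 m
2.6×10⁻⁴ × 780 × 1.1 = 0.22308 m
Layer 4: 0.66 × 890 × 1.6×10⁻⁴ = 0.093984 m
2310–4010 m: 1700 × 1.7×10⁻⁴ × 0.42 = 0.12138 m
Δh = 0.03105 + 0.038456 + 0.22308 + 0.093984 + 0.12138 = 0.50795 m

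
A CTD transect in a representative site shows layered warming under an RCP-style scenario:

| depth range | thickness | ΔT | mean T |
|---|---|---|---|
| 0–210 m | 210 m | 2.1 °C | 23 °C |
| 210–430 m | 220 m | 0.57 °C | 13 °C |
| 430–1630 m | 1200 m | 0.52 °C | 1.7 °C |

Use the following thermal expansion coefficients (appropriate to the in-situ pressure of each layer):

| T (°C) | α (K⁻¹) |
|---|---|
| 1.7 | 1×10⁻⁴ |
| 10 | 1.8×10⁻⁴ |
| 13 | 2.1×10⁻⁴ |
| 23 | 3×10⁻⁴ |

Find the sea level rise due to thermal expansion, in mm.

Layer 1 at 23 °C → α = 3×10⁻⁴ K⁻¹
Layer 2 at 13 °C → α = 2.1×10⁻⁴ K⁻¹
Layer 3 at 1.7 °C → α = 1×10⁻⁴ K⁻¹
0–210 m: 3×10⁻⁴ × 210 × 2.1 = 0.13230 m
210–430 m: 2.1×10⁻⁴ × 0.57 × 220 = 0.026334 m
0.52 × 1200 × 1×10⁻⁴ = 0.06240 m
Δh = 0.13230 + 0.026334 + 0.06240 = 0.221034 m ≈ 220 mm

220 mm of thermosteric rise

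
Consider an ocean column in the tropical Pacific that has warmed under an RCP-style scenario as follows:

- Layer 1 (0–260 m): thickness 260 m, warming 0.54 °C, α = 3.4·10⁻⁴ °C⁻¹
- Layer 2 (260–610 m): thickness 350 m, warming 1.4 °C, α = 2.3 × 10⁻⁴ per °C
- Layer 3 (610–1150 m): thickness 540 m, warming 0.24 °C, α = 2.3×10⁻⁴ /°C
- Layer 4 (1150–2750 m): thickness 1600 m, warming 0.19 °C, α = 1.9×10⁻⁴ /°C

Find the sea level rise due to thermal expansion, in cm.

24.8 cm of thermosteric rise

Layer 1: 3.4×10⁻⁴ × 260 × 0.54 = 0.047736 m
2.3×10⁻⁴ × 350 × 1.4 = 0.11270 m
Layer 3: 0.24 × 540 × 2.3×10⁻⁴ = 0.029808 m
1.9×10⁻⁴ × 1600 × 0.19 = 0.05776 m
Δh = 0.047736 + 0.11270 + 0.029808 + 0.05776 = 0.248004 m ≈ 24.8 cm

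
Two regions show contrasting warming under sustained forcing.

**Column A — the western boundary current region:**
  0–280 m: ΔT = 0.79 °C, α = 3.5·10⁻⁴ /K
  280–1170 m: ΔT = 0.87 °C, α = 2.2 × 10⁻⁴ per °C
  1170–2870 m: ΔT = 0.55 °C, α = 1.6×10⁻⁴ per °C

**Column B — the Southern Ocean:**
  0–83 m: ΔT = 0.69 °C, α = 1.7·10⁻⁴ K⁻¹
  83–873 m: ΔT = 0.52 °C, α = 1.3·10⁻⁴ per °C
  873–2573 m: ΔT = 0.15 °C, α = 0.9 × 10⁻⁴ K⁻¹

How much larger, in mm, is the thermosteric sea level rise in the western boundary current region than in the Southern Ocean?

A 0–280 m: 280 × 3.5×10⁻⁴ × 0.79 = 0.07742 m
A Layer 2: 2.2×10⁻⁴ × 0.87 × 890 = 0.170346 m
A 1700 × 0.55 × 1.6×10⁻⁴ = 0.14960 m
A total: 0.397366 m
B 0–83 m: 1.7×10⁻⁴ × 83 × 0.69 = 0.0097359 m
B Layer 2: 790 × 1.3×10⁻⁴ × 0.52 = 0.053404 m
B 873–2573 m: 1700 × 0.15 × 0.9×10⁻⁴ = 0.02295 m
B total: 0.0860899 m
Difference: 0.397366 − 0.0860899 = 0.3112761 m

311 mm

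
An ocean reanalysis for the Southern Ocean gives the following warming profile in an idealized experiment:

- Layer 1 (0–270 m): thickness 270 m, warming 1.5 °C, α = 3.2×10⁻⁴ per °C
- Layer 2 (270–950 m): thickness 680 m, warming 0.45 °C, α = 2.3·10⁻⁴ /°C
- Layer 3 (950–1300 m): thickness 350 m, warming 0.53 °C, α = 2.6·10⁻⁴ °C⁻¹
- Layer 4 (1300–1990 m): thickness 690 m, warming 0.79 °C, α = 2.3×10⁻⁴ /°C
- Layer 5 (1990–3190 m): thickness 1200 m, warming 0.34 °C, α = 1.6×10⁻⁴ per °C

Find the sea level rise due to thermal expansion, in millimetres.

439 mm of thermosteric rise

Layer 1: 3.2×10⁻⁴ × 270 × 1.5 = 0.12960 m
0.45 × 680 × 2.3×10⁻⁴ = 0.07038 m
950–1300 m: 0.53 × 350 × 2.6×10⁻⁴ = 0.04823 m
1300–1990 m: 2.3×10⁻⁴ × 690 × 0.79 = 0.125373 m
Layer 5: 1200 × 1.6×10⁻⁴ × 0.34 = 0.06528 m
Δh = 0.12960 + 0.07038 + 0.04823 + 0.125373 + 0.06528 = 0.438863 m ≈ 439 mm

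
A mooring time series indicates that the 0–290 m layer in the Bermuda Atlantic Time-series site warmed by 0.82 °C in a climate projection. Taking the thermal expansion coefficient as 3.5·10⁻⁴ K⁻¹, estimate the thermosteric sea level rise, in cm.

Δh = αΔT·H = 3.5×10⁻⁴ × 0.82 × 290 = 0.08323 m

about 8.32 cm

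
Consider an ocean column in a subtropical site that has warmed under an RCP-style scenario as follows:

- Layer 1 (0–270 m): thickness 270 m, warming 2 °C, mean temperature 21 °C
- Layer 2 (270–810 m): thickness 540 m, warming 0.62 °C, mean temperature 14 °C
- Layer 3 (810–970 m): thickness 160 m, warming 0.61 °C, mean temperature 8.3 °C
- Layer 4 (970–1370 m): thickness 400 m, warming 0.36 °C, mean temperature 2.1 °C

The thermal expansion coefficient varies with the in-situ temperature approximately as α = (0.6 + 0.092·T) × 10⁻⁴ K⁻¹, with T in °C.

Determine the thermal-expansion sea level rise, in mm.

Layer 1: α = (0.6 + 0.092×21)×10⁻⁴ = 2.532×10⁻⁴ K⁻¹
Layer 2: α = (0.6 + 0.092×14)×10⁻⁴ = 1.888×10⁻⁴ K⁻¹
Layer 3: α = (0.6 + 0.092×8.3)×10⁻⁴ = 1.3636×10⁻⁴ K⁻¹
Layer 4: α = (0.6 + 0.092×2.1)×10⁻⁴ = 0.7932×10⁻⁴ K⁻¹
0–270 m: 270 × 2 × 2.532×10⁻⁴ = 0.136728 m
270–810 m: 0.62 × 540 × 1.888×10⁻⁴ = 0.06321024 m
810–970 m: 1.3636×10⁻⁴ × 160 × 0.61 = 0.013308736 m
970–1370 m: 400 × 0.36 × 0.7932×10⁻⁴ = 0.01142208 m
Δh = 0.136728 + 0.06321024 + 0.013308736 + 0.01142208 = 0.224669056 m ≈ 225 mm

about 225 mm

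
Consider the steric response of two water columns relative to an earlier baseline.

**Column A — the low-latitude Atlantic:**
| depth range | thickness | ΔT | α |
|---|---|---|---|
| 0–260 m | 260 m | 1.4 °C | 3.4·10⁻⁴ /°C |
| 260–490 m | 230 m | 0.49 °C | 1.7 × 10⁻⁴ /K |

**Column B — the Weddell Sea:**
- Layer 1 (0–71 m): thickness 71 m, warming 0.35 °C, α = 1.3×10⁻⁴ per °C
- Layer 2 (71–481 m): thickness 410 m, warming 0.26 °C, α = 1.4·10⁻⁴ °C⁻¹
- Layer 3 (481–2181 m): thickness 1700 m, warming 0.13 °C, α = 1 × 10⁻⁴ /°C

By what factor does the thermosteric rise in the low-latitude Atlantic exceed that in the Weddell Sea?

a factor of 3.55

A 0–260 m: 1.4 × 260 × 3.4×10⁻⁴ = 0.12376 m
A 1.7×10⁻⁴ × 230 × 0.49 = 0.019159 m
A total: 0.142919 m
B 0–71 m: 0.35 × 71 × 1.3×10⁻⁴ = 0.0032305 m
B 0.26 × 410 × 1.4×10⁻⁴ = 0.014924 m
B 481–2181 m: 1700 × 1×10⁻⁴ × 0.13 = 0.02210 m
B total: 0.0402545 m
Ratio: 0.142919 / 0.0402545 ≈ 3.550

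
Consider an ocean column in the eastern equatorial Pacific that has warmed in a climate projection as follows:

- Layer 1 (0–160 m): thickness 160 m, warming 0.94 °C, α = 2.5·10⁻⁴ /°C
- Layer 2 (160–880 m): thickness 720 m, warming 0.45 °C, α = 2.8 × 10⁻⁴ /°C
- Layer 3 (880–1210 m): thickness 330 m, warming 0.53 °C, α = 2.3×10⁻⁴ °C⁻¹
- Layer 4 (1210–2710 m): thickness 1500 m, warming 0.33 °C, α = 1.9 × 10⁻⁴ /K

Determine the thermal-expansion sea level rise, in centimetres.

Δh ≈ 26 cm

160 × 2.5×10⁻⁴ × 0.94 = 0.03760 m
2.8×10⁻⁴ × 0.45 × 720 = 0.09072 m
2.3×10⁻⁴ × 0.53 × 330 = 0.040227 m
1.9×10⁻⁴ × 1500 × 0.33 = 0.09405 m
Δh = 0.03760 + 0.09072 + 0.040227 + 0.09405 = 0.262597 m ≈ 26 cm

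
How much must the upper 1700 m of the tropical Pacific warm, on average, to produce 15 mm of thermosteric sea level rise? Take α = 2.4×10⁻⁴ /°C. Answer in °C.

ΔT ≈ 0.0368 °C

ΔT = Δh/(αH) = 0.015 / (2.4×10⁻⁴ × 1700) ≈ 0.03676 °C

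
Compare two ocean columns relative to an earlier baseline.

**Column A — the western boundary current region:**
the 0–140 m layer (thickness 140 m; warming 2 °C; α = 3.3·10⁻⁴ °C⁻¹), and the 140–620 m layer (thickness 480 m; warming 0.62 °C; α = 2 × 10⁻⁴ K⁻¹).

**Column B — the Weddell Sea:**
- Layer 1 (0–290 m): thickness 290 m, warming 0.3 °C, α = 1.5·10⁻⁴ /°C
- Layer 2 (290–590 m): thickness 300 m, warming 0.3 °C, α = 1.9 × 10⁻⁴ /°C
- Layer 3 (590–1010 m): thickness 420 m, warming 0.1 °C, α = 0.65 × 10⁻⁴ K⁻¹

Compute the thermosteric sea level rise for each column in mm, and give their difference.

A: 150 mm; B: 33 mm; difference 120 mm

A 0–140 m: 140 × 2 × 3.3×10⁻⁴ = 0.09240 m
A Layer 2: 0.62 × 480 × 2×10⁻⁴ = 0.05952 m
A total: 0.15192 m
B Layer 1: 0.3 × 1.5×10⁻⁴ × 290 = 0.01305 m
B 290–590 m: 0.3 × 1.9×10⁻⁴ × 300 = 0.01710 m
B Layer 3: 0.65×10⁻⁴ × 420 × 0.1 = 0.00273 m
B total: 0.03288 m
Difference: 0.15192 − 0.03288 = 0.11904 m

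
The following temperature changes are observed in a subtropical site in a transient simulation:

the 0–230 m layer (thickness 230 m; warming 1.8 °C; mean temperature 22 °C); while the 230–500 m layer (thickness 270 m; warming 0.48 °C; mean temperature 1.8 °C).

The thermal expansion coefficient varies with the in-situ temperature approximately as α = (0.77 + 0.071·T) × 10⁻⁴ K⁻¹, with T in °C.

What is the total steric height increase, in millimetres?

about 108 mm

Layer 1: α = (0.77 + 0.071×22)×10⁻⁴ = 2.332×10⁻⁴ K⁻¹
Layer 2: α = (0.77 + 0.071×1.8)×10⁻⁴ = 0.8978×10⁻⁴ K⁻¹
Layer 1: 1.8 × 230 × 2.332×10⁻⁴ = 0.0965448 m
Layer 2: 0.48 × 270 × 0.8978×10⁻⁴ = 0.011635488 m
Δh = 0.0965448 + 0.011635488 = 0.108180288 m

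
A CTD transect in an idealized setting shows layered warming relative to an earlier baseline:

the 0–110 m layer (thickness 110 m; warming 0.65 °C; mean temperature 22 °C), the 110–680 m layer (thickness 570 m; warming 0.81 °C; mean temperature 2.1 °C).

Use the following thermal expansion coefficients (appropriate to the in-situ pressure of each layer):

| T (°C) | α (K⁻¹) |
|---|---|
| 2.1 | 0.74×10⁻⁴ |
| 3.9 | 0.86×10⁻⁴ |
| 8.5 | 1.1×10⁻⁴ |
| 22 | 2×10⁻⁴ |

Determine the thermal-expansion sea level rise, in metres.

Layer 1 at 22 °C → α = 2×10⁻⁴ K⁻¹
Layer 2 at 2.1 °C → α = 0.74×10⁻⁴ K⁻¹
0–110 m: 2×10⁻⁴ × 110 × 0.65 = 0.01430 m
110–680 m: 0.81 × 0.74×10⁻⁴ × 570 = 0.0341658 m
Δh = 0.01430 + 0.0341658 = 0.0484658 m

Δh ≈ 0.0485 m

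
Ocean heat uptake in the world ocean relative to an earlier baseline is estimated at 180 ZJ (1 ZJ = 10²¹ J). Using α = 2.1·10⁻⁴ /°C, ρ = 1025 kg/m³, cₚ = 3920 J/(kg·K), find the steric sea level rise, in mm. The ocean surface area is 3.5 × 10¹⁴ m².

Per unit area: Q = 180×10²¹ / (3.5×10¹⁴) ≈ 5.143×10⁸ J/m²
Δh = αQ/(ρcₚ) = 2.1×10⁻⁴ × 5.143×10⁸ / (1025 × 3920) ≈ 0.02688 m

about 27 mm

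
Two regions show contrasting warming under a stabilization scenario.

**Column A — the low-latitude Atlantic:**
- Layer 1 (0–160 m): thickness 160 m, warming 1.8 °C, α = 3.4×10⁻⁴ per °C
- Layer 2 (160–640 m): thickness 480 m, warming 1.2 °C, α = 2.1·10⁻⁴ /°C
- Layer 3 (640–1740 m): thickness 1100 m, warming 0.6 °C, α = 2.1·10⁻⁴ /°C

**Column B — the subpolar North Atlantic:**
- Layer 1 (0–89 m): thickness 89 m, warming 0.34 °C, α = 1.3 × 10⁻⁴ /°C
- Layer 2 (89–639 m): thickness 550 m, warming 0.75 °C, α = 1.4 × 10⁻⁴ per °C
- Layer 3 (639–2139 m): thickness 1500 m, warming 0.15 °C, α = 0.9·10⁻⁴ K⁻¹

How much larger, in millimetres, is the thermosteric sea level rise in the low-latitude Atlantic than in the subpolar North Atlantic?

Δh_A − Δh_B ≈ 280 mm

A Layer 1: 160 × 3.4×10⁻⁴ × 1.8 = 0.09792 m
A 160–640 m: 2.1×10⁻⁴ × 480 × 1.2 = 0.12096 m
A 1100 × 2.1×10⁻⁴ × 0.6 = 0.13860 m
A total: 0.35748 m
B 0–89 m: 0.34 × 1.3×10⁻⁴ × 89 = 0.0039338 m
B Layer 2: 0.75 × 1.4×10⁻⁴ × 550 = 0.05775 m
B Layer 3: 0.15 × 1500 × 0.9×10⁻⁴ = 0.02025 m
B total: 0.0819338 m
Difference: 0.35748 − 0.0819338 = 0.2755462 m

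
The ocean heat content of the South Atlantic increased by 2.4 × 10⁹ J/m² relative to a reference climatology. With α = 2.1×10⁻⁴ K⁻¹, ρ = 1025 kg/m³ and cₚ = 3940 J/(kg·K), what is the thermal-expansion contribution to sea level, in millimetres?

Δh = 125 mm

Δh = αQ/(ρcₚ) = 2.1×10⁻⁴ × 2.4×10⁹ / (1025 × 3940) ≈ 0.12480 m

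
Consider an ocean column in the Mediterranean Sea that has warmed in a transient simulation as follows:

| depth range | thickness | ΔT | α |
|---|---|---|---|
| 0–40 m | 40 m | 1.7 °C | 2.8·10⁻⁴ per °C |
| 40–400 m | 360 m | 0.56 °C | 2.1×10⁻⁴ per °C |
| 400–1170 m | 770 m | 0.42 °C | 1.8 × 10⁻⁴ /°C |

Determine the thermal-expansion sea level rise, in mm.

about 120 mm

2.8×10⁻⁴ × 40 × 1.7 = 0.01904 m
40–400 m: 0.56 × 360 × 2.1×10⁻⁴ = 0.042336 m
Layer 3: 1.8×10⁻⁴ × 770 × 0.42 = 0.058212 m
Δh = 0.01904 + 0.042336 + 0.058212 = 0.119588 m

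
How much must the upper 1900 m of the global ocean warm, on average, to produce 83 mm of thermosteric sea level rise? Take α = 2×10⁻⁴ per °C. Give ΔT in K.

ΔT = Δh/(αH) = 0.083 / (2×10⁻⁴ × 1900) ≈ 0.2184 K

ΔT ≈ 0.218 K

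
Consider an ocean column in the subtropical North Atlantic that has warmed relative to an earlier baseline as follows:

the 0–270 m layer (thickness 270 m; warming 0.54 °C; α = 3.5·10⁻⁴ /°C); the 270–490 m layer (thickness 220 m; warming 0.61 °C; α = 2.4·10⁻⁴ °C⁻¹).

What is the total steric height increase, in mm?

Δh ≈ 83.2 mm

3.5×10⁻⁴ × 0.54 × 270 = 0.05103 m
2.4×10⁻⁴ × 0.61 × 220 = 0.032208 m
Δh = 0.05103 + 0.032208 = 0.083238 m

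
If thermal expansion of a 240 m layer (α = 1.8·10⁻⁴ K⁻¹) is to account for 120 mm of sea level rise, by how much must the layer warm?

ΔT = Δh/(αH) = 0.12 / (1.8×10⁻⁴ × 240) ≈ 2.778 °C

2.8 °C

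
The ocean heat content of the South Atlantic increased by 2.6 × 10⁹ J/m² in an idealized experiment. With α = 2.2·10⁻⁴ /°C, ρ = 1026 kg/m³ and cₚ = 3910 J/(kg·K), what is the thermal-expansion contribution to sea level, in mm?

Δh ≈ 143 mm

Δh = αQ/(ρcₚ) = 2.2×10⁻⁴ × 2.6×10⁹ / (1026 × 3910) ≈ 0.14258 m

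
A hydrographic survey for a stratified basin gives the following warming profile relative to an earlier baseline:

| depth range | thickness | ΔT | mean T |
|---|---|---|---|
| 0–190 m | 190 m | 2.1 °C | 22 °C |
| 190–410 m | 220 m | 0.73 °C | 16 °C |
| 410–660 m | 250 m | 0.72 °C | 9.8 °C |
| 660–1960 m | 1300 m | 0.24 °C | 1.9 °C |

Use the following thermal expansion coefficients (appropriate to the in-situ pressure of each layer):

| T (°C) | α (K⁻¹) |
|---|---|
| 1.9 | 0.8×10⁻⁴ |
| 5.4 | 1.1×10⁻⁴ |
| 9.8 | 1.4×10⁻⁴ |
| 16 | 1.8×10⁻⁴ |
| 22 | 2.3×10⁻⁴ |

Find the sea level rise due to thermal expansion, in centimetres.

about 17.1 cm

Layer 1 at 22 °C → α = 2.3×10⁻⁴ K⁻¹
Layer 2 at 16 °C → α = 1.8×10⁻⁴ K⁻¹
Layer 3 at 9.8 °C → α = 1.4×10⁻⁴ K⁻¹
Layer 4 at 1.9 °C → α = 0.8×10⁻⁴ K⁻¹
0–190 m: 190 × 2.1 × 2.3×10⁻⁴ = 0.09177 m
1.8×10⁻⁴ × 220 × 0.73 = 0.028908 m
0.72 × 1.4×10⁻⁴ × 250 = 0.02520 m
660–1960 m: 1300 × 0.24 × 0.8×10⁻⁴ = 0.02496 m
Δh = 0.09177 + 0.028908 + 0.02520 + 0.02496 = 0.170838 m ≈ 17.1 cm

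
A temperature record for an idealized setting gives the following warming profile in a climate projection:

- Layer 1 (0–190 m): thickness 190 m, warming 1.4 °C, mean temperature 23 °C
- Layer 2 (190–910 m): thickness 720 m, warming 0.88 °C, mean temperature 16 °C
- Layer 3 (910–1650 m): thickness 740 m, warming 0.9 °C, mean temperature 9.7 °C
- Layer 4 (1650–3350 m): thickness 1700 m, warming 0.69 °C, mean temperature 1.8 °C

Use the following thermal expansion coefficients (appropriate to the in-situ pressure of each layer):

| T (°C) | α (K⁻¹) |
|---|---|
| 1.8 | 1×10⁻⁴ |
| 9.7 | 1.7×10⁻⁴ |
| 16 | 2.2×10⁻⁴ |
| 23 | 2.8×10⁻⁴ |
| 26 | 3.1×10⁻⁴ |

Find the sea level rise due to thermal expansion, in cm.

about 44.4 cm

Layer 1 at 23 °C → α = 2.8×10⁻⁴ K⁻¹
Layer 2 at 16 °C → α = 2.2×10⁻⁴ K⁻¹
Layer 3 at 9.7 °C → α = 1.7×10⁻⁴ K⁻¹
Layer 4 at 1.8 °C → α = 1×10⁻⁴ K⁻¹
2.8×10⁻⁴ × 1.4 × 190 = 0.07448 m
190–910 m: 2.2×10⁻⁴ × 720 × 0.88 = 0.139392 m
Layer 3: 1.7×10⁻⁴ × 0.9 × 740 = 0.11322 m
0.69 × 1×10⁻⁴ × 1700 = 0.11730 m
Δh = 0.07448 + 0.139392 + 0.11322 + 0.11730 = 0.444392 m ≈ 44.4 cm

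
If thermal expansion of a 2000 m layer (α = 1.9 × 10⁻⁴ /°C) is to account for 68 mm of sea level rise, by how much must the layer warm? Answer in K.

ΔT = Δh/(αH) = 0.068 / (1.9×10⁻⁴ × 2000) ≈ 0.1789 K

about 0.18 K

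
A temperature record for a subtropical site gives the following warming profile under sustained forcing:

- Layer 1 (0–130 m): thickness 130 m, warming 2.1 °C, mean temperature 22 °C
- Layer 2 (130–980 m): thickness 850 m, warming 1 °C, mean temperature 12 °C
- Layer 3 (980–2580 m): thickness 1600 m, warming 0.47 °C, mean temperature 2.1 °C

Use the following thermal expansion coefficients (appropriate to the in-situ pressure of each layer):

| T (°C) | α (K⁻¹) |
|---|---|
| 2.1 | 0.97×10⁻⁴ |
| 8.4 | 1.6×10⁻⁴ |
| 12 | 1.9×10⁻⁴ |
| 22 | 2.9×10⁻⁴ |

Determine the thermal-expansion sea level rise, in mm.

Layer 1 at 22 °C → α = 2.9×10⁻⁴ K⁻¹
Layer 2 at 12 °C → α = 1.9×10⁻⁴ K⁻¹
Layer 3 at 2.1 °C → α = 0.97×10⁻⁴ K⁻¹
0–130 m: 2.1 × 2.9×10⁻⁴ × 130 = 0.07917 m
850 × 1 × 1.9×10⁻⁴ = 0.16150 m
Layer 3: 1600 × 0.97×10⁻⁴ × 0.47 = 0.072944 m
Δh = 0.07917 + 0.16150 + 0.072944 = 0.313614 m ≈ 310 mm

310 mm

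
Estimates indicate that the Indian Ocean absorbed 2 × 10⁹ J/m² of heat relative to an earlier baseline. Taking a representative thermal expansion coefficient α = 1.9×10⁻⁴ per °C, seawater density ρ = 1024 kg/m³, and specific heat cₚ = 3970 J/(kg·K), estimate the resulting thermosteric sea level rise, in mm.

Δh = αQ/(ρcₚ) = 1.9×10⁻⁴ × 2×10⁹ / (1024 × 3970) ≈ 0.093474 m

about 93.5 mm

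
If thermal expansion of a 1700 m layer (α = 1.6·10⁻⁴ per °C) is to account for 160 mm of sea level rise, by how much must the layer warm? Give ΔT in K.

about 0.588 K

ΔT = Δh/(αH) = 0.16 / (1.6×10⁻⁴ × 1700) ≈ 0.5882 K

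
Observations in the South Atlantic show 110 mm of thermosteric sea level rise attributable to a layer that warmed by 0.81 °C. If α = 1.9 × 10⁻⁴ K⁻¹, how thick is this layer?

H = Δh/(αΔT) = 0.11 / (1.9×10⁻⁴ × 0.81) ≈ 714.7 m

about 715 m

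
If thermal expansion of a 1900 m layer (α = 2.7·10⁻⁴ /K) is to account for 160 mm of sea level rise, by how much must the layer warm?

ΔT = Δh/(αH) = 0.16 / (2.7×10⁻⁴ × 1900) ≈ 0.3119 °C

0.312 °C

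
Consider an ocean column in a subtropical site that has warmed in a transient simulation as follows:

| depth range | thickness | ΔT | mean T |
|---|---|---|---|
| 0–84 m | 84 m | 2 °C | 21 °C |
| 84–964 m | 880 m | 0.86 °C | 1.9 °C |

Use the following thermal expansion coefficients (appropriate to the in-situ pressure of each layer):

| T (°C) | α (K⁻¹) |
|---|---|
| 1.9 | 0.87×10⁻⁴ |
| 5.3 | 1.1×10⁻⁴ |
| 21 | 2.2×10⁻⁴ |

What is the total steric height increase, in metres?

Layer 1 at 21 °C → α = 2.2×10⁻⁴ K⁻¹
Layer 2 at 1.9 °C → α = 0.87×10⁻⁴ K⁻¹
2.2×10⁻⁴ × 84 × 2 = 0.03696 m
Layer 2: 0.87×10⁻⁴ × 880 × 0.86 = 0.0658416 m
Δh = 0.03696 + 0.0658416 = 0.1028016 m

Δh = 0.103 m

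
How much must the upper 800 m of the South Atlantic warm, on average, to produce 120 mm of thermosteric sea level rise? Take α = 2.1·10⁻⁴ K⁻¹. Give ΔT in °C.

about 0.714 °C

ΔT = Δh/(αH) = 0.12 / (2.1×10⁻⁴ × 800) ≈ 0.7143 °C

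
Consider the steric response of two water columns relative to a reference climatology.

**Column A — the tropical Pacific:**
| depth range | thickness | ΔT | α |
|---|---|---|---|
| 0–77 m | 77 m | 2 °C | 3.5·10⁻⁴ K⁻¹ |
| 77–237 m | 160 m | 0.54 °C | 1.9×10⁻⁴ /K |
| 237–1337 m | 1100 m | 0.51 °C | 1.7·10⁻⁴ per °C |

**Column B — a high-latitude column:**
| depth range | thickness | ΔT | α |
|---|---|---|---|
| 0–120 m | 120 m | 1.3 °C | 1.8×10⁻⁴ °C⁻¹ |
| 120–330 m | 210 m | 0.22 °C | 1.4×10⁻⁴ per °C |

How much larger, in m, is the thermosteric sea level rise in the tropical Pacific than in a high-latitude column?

0.13 m larger

A Layer 1: 3.5×10⁻⁴ × 2 × 77 = 0.05390 m
A Layer 2: 0.54 × 1.9×10⁻⁴ × 160 = 0.016416 m
A 237–1337 m: 1.7×10⁻⁴ × 1100 × 0.51 = 0.09537 m
A total: 0.165686 m
B Layer 1: 120 × 1.8×10⁻⁴ × 1.3 = 0.02808 m
B Layer 2: 0.22 × 210 × 1.4×10⁻⁴ = 0.006468 m
B total: 0.034548 m
Difference: 0.165686 − 0.034548 = 0.131138 m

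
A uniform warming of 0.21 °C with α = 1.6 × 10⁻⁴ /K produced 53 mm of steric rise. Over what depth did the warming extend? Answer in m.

1600 m

H = Δh/(αΔT) = 0.053 / (1.6×10⁻⁴ × 0.21) ≈ 1577 m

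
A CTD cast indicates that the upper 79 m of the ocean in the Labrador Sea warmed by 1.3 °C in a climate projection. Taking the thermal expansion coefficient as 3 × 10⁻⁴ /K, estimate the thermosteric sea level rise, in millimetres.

Δh = αΔT·H = 3×10⁻⁴ × 1.3 × 79 = 0.03081 m

about 30.8 mm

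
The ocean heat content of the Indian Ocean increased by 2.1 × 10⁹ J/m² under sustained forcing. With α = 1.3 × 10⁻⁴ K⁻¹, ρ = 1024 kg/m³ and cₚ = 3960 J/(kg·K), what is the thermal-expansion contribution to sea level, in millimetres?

67 mm

Δh = αQ/(ρcₚ) = 1.3×10⁻⁴ × 2.1×10⁹ / (1024 × 3960) ≈ 0.067324 m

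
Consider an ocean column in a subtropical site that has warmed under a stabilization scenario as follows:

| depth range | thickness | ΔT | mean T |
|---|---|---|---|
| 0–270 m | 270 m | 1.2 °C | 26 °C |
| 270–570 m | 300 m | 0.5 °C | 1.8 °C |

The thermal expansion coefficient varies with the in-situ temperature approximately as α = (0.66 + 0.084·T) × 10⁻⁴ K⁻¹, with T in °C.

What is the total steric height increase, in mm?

Δh = 104 mm

Layer 1: α = (0.66 + 0.084×26)×10⁻⁴ = 2.844×10⁻⁴ K⁻¹
Layer 2: α = (0.66 + 0.084×1.8)×10⁻⁴ = 0.8112×10⁻⁴ K⁻¹
2.844×10⁻⁴ × 270 × 1.2 = 0.0921456 m
270–570 m: 0.8112×10⁻⁴ × 0.5 × 300 = 0.012168 m
Δh = 0.0921456 + 0.012168 = 0.1043136 m ≈ 104 mm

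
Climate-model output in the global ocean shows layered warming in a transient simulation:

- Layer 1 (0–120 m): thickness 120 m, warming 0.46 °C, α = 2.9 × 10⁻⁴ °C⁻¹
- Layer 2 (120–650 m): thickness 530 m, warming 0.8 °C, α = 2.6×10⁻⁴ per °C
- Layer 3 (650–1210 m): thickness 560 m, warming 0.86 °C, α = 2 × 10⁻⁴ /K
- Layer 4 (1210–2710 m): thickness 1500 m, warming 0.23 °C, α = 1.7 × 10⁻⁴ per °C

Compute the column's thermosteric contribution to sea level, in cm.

2.9×10⁻⁴ × 120 × 0.46 = 0.016008 m
120–650 m: 530 × 2.6×10⁻⁴ × 0.8 = 0.11024 m
650–1210 m: 560 × 2×10⁻⁴ × 0.86 = 0.09632 m
Layer 4: 1500 × 0.23 × 1.7×10⁻⁴ = 0.05865 m
Δh = 0.016008 + 0.11024 + 0.09632 + 0.05865 = 0.281218 m ≈ 28.1 cm

about 28.1 cm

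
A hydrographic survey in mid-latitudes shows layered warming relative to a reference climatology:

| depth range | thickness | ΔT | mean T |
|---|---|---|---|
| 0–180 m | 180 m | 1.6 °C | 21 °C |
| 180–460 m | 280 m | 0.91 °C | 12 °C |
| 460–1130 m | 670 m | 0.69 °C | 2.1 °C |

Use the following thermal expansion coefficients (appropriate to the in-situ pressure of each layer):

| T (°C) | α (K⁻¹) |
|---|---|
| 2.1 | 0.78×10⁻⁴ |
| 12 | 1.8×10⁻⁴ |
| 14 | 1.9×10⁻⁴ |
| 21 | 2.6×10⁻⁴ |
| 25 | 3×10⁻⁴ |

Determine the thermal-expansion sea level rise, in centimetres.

Layer 1 at 21 °C → α = 2.6×10⁻⁴ K⁻¹
Layer 2 at 12 °C → α = 1.8×10⁻⁴ K⁻¹
Layer 3 at 2.1 °C → α = 0.78×10⁻⁴ K⁻¹
180 × 2.6×10⁻⁴ × 1.6 = 0.07488 m
180–460 m: 0.91 × 280 × 1.8×10⁻⁴ = 0.045864 m
460–1130 m: 670 × 0.69 × 0.78×10⁻⁴ = 0.0360594 m
Δh = 0.07488 + 0.045864 + 0.0360594 = 0.1568034 m

about 16 cm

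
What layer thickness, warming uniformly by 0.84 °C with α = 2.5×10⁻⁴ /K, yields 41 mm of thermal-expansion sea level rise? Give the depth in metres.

H ≈ 195 m

H = Δh/(αΔT) = 0.041 / (2.5×10⁻⁴ × 0.84) ≈ 195.2 m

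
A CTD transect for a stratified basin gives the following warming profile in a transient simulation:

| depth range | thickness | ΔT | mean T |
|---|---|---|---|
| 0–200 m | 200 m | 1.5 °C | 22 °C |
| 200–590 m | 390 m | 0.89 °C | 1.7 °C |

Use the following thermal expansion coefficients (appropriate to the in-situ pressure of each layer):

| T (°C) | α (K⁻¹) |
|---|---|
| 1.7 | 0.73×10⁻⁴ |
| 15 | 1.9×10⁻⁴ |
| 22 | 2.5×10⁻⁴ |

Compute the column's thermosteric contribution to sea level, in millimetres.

Layer 1 at 22 °C → α = 2.5×10⁻⁴ K⁻¹
Layer 2 at 1.7 °C → α = 0.73×10⁻⁴ K⁻¹
0–200 m: 1.5 × 2.5×10⁻⁴ × 200 = 0.07500 m
390 × 0.89 × 0.73×10⁻⁴ = 0.0253383 m
Δh = 0.07500 + 0.0253383 = 0.1003383 m

Δh = 100 mm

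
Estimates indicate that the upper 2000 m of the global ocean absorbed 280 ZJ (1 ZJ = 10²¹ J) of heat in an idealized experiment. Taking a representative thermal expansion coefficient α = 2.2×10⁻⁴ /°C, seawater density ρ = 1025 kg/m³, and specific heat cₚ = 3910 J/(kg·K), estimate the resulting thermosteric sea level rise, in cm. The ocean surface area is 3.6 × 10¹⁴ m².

Per unit area: Q = 280×10²¹ / (3.6×10¹⁴) ≈ 7.778×10⁸ J/m²
Δh = αQ/(ρcₚ) = 2.2×10⁻⁴ × 7.778×10⁸ / (1025 × 3910) ≈ 0.042696 m

Δh ≈ 4.27 cm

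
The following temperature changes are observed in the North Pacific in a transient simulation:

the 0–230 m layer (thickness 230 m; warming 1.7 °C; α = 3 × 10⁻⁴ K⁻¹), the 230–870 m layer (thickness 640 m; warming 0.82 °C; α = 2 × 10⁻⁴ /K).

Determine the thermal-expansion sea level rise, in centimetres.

1.7 × 3×10⁻⁴ × 230 = 0.11730 m
2×10⁻⁴ × 0.82 × 640 = 0.10496 m
Δh = 0.11730 + 0.10496 = 0.22226 m ≈ 22 cm

about 22 cm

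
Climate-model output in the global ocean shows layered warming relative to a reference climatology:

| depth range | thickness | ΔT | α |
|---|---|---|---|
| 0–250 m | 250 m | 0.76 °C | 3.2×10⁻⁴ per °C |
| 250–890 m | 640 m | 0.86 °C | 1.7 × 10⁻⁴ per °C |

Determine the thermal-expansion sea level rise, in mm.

about 150 mm

3.2×10⁻⁴ × 0.76 × 250 = 0.06080 m
Layer 2: 640 × 1.7×10⁻⁴ × 0.86 = 0.093568 m
Δh = 0.06080 + 0.093568 = 0.154368 m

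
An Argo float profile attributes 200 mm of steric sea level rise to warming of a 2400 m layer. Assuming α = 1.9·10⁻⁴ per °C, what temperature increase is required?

ΔT = Δh/(αH) = 0.2 / (1.9×10⁻⁴ × 2400) ≈ 0.4386 °C

0.439 °C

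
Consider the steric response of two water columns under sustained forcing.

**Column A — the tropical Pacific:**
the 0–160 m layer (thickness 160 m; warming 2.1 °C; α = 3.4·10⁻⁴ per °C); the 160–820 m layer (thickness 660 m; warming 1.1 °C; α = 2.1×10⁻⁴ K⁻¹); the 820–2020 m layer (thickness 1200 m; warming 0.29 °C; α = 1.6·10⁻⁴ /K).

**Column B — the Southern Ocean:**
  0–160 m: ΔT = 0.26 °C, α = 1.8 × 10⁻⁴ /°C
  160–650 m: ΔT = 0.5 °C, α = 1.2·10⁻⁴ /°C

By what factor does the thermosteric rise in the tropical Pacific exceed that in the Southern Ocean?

A Layer 1: 2.1 × 3.4×10⁻⁴ × 160 = 0.11424 m
A 160–820 m: 660 × 1.1 × 2.1×10⁻⁴ = 0.15246 m
A 1.6×10⁻⁴ × 1200 × 0.29 = 0.05568 m
A total: 0.32238 m
B Layer 1: 160 × 1.8×10⁻⁴ × 0.26 = 0.007488 m
B 160–650 m: 0.5 × 1.2×10⁻⁴ × 490 = 0.02940 m
B total: 0.036888 m
Ratio: 0.32238 / 0.036888 ≈ 8.739

a factor of 8.74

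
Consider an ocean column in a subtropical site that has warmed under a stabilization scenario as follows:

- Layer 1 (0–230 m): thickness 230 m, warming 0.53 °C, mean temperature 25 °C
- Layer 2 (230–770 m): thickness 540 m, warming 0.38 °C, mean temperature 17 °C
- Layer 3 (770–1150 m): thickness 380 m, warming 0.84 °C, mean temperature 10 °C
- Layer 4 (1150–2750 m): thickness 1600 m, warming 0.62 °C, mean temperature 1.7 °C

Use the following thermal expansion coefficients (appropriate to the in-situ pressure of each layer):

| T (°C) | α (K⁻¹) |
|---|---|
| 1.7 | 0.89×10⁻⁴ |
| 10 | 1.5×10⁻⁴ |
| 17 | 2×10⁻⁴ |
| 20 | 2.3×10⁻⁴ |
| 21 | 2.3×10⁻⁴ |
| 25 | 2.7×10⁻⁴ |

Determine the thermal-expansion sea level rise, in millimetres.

Layer 1 at 25 °C → α = 2.7×10⁻⁴ K⁻¹
Layer 2 at 17 °C → α = 2×10⁻⁴ K⁻¹
Layer 3 at 10 °C → α = 1.5×10⁻⁴ K⁻¹
Layer 4 at 1.7 °C → α = 0.89×10⁻⁴ K⁻¹
Layer 1: 0.53 × 2.7×10⁻⁴ × 230 = 0.032913 m
Layer 2: 2×10⁻⁴ × 0.38 × 540 = 0.04104 m
Layer 3: 380 × 0.84 × 1.5×10⁻⁴ = 0.04788 m
1150–2750 m: 1600 × 0.62 × 0.89×10⁻⁴ = 0.088288 m
Δh = 0.032913 + 0.04104 + 0.04788 + 0.088288 = 0.210121 m

Δh ≈ 210 mm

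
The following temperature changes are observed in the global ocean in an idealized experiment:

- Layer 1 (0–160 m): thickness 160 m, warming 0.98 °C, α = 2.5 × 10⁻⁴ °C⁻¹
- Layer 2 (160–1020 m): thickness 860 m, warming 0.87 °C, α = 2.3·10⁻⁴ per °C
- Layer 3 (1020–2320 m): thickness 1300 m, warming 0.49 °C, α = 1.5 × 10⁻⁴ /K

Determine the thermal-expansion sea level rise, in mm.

Layer 1: 0.98 × 160 × 2.5×10⁻⁴ = 0.03920 m
Layer 2: 860 × 2.3×10⁻⁴ × 0.87 = 0.172086 m
Layer 3: 1300 × 1.5×10⁻⁴ × 0.49 = 0.09555 m
Δh = 0.03920 + 0.172086 + 0.09555 = 0.306836 m ≈ 310 mm

about 310 mm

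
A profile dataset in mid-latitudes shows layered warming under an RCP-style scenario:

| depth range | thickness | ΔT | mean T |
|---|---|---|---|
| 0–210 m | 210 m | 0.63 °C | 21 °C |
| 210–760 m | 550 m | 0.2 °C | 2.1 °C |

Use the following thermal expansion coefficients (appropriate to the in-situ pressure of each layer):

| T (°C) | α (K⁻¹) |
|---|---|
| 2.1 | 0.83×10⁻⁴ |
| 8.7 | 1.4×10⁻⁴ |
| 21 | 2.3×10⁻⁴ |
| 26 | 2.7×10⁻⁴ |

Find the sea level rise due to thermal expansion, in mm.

Layer 1 at 21 °C → α = 2.3×10⁻⁴ K⁻¹
Layer 2 at 2.1 °C → α = 0.83×10⁻⁴ K⁻¹
0–210 m: 210 × 2.3×10⁻⁴ × 0.63 = 0.030429 m
Layer 2: 0.2 × 0.83×10⁻⁴ × 550 = 0.00913 m
Δh = 0.030429 + 0.00913 = 0.039559 m

39.6 mm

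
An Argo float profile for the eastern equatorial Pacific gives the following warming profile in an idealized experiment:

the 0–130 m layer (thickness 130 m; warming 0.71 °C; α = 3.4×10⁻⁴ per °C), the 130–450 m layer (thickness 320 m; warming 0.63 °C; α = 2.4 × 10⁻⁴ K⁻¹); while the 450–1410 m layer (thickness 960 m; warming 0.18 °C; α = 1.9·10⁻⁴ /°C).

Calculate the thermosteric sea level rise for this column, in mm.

about 113 mm

Layer 1: 130 × 3.4×10⁻⁴ × 0.71 = 0.031382 m
Layer 2: 0.63 × 320 × 2.4×10⁻⁴ = 0.048384 m
450–1410 m: 0.18 × 1.9×10⁻⁴ × 960 = 0.032832 m
Δh = 0.031382 + 0.048384 + 0.032832 = 0.112598 m ≈ 113 mm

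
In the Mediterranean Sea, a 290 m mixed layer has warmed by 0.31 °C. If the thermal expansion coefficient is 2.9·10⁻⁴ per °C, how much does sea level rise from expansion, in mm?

about 26 mm

Δh = αΔT·H = 2.9×10⁻⁴ × 0.31 × 290 = 0.026071 m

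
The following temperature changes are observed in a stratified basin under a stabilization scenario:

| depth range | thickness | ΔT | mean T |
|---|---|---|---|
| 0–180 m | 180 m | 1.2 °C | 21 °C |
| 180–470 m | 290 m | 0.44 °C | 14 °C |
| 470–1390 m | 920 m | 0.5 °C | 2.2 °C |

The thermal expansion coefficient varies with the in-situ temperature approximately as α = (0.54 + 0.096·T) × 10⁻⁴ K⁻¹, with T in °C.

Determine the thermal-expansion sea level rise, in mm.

Δh ≈ 110 mm

Layer 1: α = (0.54 + 0.096×21)×10⁻⁴ = 2.556×10⁻⁴ K⁻¹
Layer 2: α = (0.54 + 0.096×14)×10⁻⁴ = 1.884×10⁻⁴ K⁻¹
Layer 3: α = (0.54 + 0.096×2.2)×10⁻⁴ = 0.7512×10⁻⁴ K⁻¹
0–180 m: 1.2 × 180 × 2.556×10⁻⁴ = 0.0552096 m
0.44 × 290 × 1.884×10⁻⁴ = 0.02403984 m
470–1390 m: 0.7512×10⁻⁴ × 0.5 × 920 = 0.0345552 m
Δh = 0.0552096 + 0.02403984 + 0.0345552 = 0.11380464 m ≈ 110 mm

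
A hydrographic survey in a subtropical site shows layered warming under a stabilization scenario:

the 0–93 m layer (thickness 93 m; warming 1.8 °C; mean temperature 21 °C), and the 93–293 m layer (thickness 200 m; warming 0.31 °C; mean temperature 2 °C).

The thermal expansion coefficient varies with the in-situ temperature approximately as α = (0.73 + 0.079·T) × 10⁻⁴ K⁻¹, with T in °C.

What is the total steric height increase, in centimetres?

Layer 1: α = (0.73 + 0.079×21)×10⁻⁴ = 2.389×10⁻⁴ K⁻¹
Layer 2: α = (0.73 + 0.079×2)×10⁻⁴ = 0.888×10⁻⁴ K⁻¹
0–93 m: 1.8 × 2.389×10⁻⁴ × 93 = 0.03999186 m
0.31 × 200 × 0.888×10⁻⁴ = 0.0055056 m
Δh = 0.03999186 + 0.0055056 = 0.04549746 m ≈ 4.55 cm

4.55 cm of thermosteric rise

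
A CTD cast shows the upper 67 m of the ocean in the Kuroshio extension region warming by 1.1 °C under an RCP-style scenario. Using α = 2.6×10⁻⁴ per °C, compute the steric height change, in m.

Δh ≈ 0.0192 m

Δh = αΔT·H = 2.6×10⁻⁴ × 1.1 × 67 = 0.019162 m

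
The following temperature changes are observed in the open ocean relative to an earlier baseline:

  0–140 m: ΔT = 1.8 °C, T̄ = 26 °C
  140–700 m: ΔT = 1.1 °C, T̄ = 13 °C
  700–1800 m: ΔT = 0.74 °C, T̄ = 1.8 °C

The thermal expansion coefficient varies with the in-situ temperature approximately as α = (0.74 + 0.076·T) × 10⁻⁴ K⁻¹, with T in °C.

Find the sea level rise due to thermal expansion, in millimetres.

Δh ≈ 246 mm

Layer 1: α = (0.74 + 0.076×26)×10⁻⁴ = 2.716×10⁻⁴ K⁻¹
Layer 2: α = (0.74 + 0.076×13)×10⁻⁴ = 1.728×10⁻⁴ K⁻¹
Layer 3: α = (0.74 + 0.076×1.8)×10⁻⁴ = 0.8768×10⁻⁴ K⁻¹
Layer 1: 1.8 × 140 × 2.716×10⁻⁴ = 0.0684432 m
140–700 m: 1.1 × 560 × 1.728×10⁻⁴ = 0.1064448 m
0.8768×10⁻⁴ × 0.74 × 1100 = 0.07137152 m
Δh = 0.0684432 + 0.1064448 + 0.07137152 = 0.24625952 m ≈ 246 mm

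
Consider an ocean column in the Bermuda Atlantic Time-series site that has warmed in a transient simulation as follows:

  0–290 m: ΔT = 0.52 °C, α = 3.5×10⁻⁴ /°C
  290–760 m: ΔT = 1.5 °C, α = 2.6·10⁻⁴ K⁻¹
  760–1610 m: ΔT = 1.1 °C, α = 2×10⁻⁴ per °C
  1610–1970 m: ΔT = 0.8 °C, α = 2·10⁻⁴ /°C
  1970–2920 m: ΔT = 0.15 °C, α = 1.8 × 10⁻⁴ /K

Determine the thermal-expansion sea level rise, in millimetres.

Layer 1: 3.5×10⁻⁴ × 0.52 × 290 = 0.05278 m
290–760 m: 2.6×10⁻⁴ × 1.5 × 470 = 0.18330 m
Layer 3: 1.1 × 850 × 2×10⁻⁴ = 0.18700 m
Layer 4: 2×10⁻⁴ × 0.8 × 360 = 0.05760 m
Layer 5: 0.15 × 1.8×10⁻⁴ × 950 = 0.02565 m
Δh = 0.05278 + 0.18330 + 0.18700 + 0.05760 + 0.02565 = 0.50633 m

about 506 mm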